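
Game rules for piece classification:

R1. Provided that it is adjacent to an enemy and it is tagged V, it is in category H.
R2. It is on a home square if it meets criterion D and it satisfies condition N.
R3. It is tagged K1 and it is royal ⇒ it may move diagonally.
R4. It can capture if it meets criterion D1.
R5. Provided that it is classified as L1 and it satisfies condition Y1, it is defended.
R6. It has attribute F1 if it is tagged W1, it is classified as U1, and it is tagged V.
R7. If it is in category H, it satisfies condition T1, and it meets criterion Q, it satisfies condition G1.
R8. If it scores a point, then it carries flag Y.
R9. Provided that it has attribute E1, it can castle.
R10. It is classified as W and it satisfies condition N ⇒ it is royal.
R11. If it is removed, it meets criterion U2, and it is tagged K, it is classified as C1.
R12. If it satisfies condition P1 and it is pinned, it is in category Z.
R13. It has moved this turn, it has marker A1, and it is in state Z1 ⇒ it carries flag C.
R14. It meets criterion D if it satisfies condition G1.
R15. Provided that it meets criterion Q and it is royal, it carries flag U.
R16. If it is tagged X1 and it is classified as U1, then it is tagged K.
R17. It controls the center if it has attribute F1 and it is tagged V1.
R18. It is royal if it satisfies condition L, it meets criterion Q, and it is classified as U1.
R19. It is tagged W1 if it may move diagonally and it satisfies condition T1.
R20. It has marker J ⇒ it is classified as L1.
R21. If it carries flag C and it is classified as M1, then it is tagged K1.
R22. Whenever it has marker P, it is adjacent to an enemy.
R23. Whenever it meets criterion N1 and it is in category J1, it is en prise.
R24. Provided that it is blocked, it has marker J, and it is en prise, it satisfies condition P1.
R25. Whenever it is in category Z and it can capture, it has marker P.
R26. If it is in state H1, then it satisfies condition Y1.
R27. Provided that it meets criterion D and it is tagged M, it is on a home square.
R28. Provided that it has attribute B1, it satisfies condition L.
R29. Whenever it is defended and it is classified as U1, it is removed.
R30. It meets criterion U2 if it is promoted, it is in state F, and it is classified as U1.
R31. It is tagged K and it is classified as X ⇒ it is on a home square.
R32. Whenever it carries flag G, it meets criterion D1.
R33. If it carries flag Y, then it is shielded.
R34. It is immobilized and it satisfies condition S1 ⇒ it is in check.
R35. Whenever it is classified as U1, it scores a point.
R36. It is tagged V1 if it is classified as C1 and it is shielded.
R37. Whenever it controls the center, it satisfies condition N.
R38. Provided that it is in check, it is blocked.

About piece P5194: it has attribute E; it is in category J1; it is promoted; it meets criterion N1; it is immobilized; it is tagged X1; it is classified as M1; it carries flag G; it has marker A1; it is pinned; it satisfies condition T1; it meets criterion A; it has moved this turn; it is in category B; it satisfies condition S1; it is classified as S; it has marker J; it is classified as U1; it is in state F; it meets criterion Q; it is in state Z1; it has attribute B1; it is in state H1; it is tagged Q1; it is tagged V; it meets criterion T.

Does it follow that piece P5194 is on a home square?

By R13 (it has moved this turn, it has marker A1, it is in state Z1): it carries flag C.
By R16 (it is tagged X1, it is classified as U1): it is tagged K.
By R20 (it has marker J): it is classified as L1.
By R21 (it carries flag C, it is classified as M1): it is tagged K1.
By R23 (it meets criterion N1, it is in category J1): it is en prise.
By R26 (it is in state H1): it satisfies condition Y1.
By R28 (it has attribute B1): it satisfies condition L.
By R30 (it is promoted, it is in state F, it is classified as U1): it meets criterion U2.
By R32 (it carries flag G): it meets criterion D1.
By R34 (it is immobilized, it satisfies condition S1): it is in check.
By R35 (it is classified as U1): it scores a point.
By R38 (it is in check): it is blocked.
By R4 (it meets criterion D1): it can capture.
By R5 (it is classified as L1, it satisfies condition Y1): it is defended.
By R8 (it scores a point): it carries flag Y.
By R18 (it satisfies condition L, it meets criterion Q, it is classified as U1): it is royal.
By R24 (it is blocked, it has marker J, it is en prise): it satisfies condition P1.
By R29 (it is defended, it is classified as U1): it is removed.
By R33 (it carries flag Y): it is shielded.
By R3 (it is tagged K1, it is royal): it may move diagonally.
By R11 (it is removed, it meets criterion U2, it is tagged K): it is classified as C1.
By R12 (it satisfies condition P1, it is pinned): it is in category Z.
By R19 (it may move diagonally, it satisfies condition T1): it is tagged W1.
By R25 (it is in category Z, it can capture): it has marker P.
By R36 (it is classified as C1, it is shielded): it is tagged V1.
By R6 (it is tagged W1, it is classified as U1, it is tagged V): it has attribute F1.
By R17 (it has attribute F1, it is tagged V1): it controls the center.
By R22 (it has marker P): it is adjacent to an enemy.
By R37 (it controls the center): it satisfies condition N.
By R1 (it is adjacent to an enemy, it is tagged V): it is in category H.
By R7 (it is in category H, it satisfies condition T1, it meets criterion Q): it satisfies condition G1.
By R14 (it satisfies condition G1): it meets criterion D.
By R2 (it meets criterion D, it satisfies condition N): it is on a home square.

Yes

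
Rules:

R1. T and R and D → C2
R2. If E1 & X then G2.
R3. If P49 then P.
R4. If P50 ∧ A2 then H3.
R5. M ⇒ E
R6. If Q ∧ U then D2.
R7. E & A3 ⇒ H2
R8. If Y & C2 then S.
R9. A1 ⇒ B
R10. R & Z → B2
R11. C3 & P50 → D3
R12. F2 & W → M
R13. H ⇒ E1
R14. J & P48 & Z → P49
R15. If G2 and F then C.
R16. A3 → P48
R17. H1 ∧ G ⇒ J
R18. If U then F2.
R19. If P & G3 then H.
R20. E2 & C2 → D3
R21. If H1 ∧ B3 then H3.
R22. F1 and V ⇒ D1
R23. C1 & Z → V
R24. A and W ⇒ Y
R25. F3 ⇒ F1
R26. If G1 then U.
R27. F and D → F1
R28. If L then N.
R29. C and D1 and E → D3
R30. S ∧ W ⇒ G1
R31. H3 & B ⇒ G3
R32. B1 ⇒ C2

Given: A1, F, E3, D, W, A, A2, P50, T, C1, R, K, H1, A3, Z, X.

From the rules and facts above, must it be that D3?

No

Forward chaining from the given facts derives: C2, H3, B, B2, P48, V, Y, F1, G3, S, D1, G1, U, F2, M, E, H2.
Rules concluding D3: R11 needs C3; R20 needs E2; R29 needs C — none of these are established.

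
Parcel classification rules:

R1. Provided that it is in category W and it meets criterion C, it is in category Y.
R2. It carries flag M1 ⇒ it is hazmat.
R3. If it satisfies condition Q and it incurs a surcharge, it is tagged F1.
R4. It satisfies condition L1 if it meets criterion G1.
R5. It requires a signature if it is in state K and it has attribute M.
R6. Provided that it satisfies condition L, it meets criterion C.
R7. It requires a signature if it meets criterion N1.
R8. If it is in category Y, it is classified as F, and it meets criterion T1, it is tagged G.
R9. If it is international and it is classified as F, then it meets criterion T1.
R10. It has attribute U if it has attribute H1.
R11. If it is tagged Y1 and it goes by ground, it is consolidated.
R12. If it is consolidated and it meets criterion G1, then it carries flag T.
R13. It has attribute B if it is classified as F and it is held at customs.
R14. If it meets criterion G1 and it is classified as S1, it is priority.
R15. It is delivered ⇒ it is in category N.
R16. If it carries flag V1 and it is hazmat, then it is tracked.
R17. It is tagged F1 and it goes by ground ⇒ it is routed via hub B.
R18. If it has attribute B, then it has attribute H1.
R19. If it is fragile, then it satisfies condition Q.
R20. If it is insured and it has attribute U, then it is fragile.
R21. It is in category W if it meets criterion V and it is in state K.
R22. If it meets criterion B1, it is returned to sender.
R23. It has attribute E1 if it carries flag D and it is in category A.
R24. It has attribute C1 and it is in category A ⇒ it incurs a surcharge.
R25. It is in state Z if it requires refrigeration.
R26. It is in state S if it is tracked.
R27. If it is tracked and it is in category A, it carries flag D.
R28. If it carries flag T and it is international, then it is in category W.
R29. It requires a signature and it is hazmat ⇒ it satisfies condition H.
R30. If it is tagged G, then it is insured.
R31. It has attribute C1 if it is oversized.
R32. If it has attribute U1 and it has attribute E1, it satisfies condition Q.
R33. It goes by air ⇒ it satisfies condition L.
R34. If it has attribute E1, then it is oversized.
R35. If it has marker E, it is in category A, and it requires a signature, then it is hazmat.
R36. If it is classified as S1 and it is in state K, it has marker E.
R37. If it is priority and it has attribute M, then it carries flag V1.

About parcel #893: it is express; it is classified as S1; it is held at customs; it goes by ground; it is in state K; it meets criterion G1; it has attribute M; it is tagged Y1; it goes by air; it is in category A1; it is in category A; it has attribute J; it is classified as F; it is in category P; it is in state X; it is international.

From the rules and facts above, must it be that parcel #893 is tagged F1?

Yes

By R5 (it is in state K, it has attribute M): it requires a signature.
By R9 (it is international, it is classified as F): it meets criterion T1.
By R11 (it is tagged Y1, it goes by ground): it is consolidated.
By R12 (it is consolidated, it meets criterion G1): it carries flag T.
By R13 (it is classified as F, it is held at customs): it has attribute B.
By R14 (it meets criterion G1, it is classified as S1): it is priority.
By R18 (it has attribute B): it has attribute H1.
By R28 (it carries flag T, it is international): it is in category W.
By R33 (it goes by air): it satisfies condition L.
By R36 (it is classified as S1, it is in state K): it has marker E.
By R37 (it is priority, it has attribute M): it carries flag V1.
By R6 (it satisfies condition L): it meets criterion C.
By R10 (it has attribute H1): it has attribute U.
By R35 (it has marker E, it is in category A, it requires a signature): it is hazmat.
By R1 (it is in category W, it meets criterion C): it is in category Y.
By R8 (it is in category Y, it is classified as F, it meets criterion T1): it is tagged G.
By R16 (it carries flag V1, it is hazmat): it is tracked.
By R27 (it is tracked, it is in category A): it carries flag D.
By R30 (it is tagged G): it is insured.
By R20 (it is insured, it has attribute U): it is fragile.
By R23 (it carries flag D, it is in category A): it has attribute E1.
By R34 (it has attribute E1): it is oversized.
By R19 (it is fragile): it satisfies condition Q.
By R31 (it is oversized): it has attribute C1.
By R24 (it has attribute C1, it is in category A): it incurs a surcharge.
By R3 (it satisfies condition Q, it incurs a surcharge): it is tagged F1.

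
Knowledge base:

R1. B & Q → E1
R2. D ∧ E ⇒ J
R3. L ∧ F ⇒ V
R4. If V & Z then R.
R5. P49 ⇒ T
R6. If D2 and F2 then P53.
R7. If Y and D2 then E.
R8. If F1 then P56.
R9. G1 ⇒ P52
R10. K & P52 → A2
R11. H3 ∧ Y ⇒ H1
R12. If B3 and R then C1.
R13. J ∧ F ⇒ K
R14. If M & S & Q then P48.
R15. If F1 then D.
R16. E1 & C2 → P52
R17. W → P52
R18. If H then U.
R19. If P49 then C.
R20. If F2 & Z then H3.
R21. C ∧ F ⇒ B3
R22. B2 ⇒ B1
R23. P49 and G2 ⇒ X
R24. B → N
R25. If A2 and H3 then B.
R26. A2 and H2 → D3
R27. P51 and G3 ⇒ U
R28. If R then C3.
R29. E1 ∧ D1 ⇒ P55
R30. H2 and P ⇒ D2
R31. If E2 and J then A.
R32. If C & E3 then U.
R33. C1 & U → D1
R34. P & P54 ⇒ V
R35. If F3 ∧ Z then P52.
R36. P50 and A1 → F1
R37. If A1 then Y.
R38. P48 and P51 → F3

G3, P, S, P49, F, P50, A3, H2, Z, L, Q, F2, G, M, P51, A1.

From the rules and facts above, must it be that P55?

V  (by R3: L, F)
R  (by R4: V, Z)
P48  (by R14: M, S, Q)
C  (by R19: P49)
H3  (by R20: F2, Z)
B3  (by R21: C, F)
U  (by R27: P51, G3)
D2  (by R30: H2, P)
F1  (by R36: P50, A1)
Y  (by R37: A1)
F3  (by R38: P48, P51)
E  (by R7: Y, D2)
C1  (by R12: B3, R)
D  (by R15: F1)
D1  (by R33: C1, U)
P52  (by R35: F3, Z)
J  (by R2: D, E)
K  (by R13: J, F)
A2  (by R10: K, P52)
B  (by R25: A2, H3)
E1  (by R1: B, Q)
P55  (by R29: E1, D1)

Yes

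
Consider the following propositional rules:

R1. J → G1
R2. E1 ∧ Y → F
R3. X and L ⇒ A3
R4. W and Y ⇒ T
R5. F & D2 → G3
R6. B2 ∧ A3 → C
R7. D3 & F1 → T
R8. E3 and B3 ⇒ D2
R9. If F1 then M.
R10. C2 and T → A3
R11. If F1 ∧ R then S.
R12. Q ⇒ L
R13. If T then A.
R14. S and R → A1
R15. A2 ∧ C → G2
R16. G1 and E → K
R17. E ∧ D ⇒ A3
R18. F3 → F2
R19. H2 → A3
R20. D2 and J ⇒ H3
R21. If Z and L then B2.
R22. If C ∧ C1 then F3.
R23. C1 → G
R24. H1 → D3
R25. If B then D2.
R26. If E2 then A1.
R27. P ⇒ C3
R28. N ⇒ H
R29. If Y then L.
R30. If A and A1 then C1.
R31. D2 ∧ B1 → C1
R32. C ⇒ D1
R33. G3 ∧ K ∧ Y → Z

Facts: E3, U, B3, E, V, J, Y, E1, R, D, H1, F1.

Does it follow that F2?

Yes

G1  (by R1: J)
F  (by R2: E1, Y)
D2  (by R8: E3, B3)
S  (by R11: F1, R)
A1  (by R14: S, R)
K  (by R16: G1, E)
A3  (by R17: E, D)
D3  (by R24: H1)
L  (by R29: Y)
G3  (by R5: F, D2)
T  (by R7: D3, F1)
A  (by R13: T)
C1  (by R30: A, A1)
Z  (by R33: G3, K, Y)
B2  (by R21: Z, L)
C  (by R6: B2, A3)
F3  (by R22: C, C1)
F2  (by R18: F3)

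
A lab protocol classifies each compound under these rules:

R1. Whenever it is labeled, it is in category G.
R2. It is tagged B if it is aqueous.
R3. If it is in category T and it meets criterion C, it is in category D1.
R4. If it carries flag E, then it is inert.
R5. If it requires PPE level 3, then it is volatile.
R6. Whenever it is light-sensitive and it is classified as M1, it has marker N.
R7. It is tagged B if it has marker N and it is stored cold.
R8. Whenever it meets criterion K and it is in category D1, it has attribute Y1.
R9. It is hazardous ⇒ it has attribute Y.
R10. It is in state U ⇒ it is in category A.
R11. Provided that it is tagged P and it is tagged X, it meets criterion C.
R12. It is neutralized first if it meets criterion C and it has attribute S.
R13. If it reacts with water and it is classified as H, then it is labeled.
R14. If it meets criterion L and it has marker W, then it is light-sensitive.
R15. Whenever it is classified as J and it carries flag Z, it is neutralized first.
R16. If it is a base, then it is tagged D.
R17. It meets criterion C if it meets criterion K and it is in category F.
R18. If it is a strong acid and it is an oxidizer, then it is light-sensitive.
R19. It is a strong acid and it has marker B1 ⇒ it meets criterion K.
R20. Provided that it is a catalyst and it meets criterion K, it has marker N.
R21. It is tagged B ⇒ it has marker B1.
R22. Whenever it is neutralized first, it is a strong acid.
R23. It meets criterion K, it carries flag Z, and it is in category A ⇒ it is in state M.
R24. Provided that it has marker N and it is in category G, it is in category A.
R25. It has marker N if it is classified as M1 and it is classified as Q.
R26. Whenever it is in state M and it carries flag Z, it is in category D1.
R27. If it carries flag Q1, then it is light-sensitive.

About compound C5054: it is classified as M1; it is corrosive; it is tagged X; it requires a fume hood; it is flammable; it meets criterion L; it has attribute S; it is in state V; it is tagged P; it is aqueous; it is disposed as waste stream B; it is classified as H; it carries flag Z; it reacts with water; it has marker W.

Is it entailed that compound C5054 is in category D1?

By R2 (it is aqueous): it is tagged B.
By R11 (it is tagged P, it is tagged X): it meets criterion C.
By R12 (it meets criterion C, it has attribute S): it is neutralized first.
By R13 (it reacts with water, it is classified as H): it is labeled.
By R14 (it meets criterion L, it has marker W): it is light-sensitive.
By R21 (it is tagged B): it has marker B1.
By R22 (it is neutralized first): it is a strong acid.
By R1 (it is labeled): it is in category G.
By R6 (it is light-sensitive, it is classified as M1): it has marker N.
By R19 (it is a strong acid, it has marker B1): it meets criterion K.
By R24 (it has marker N, it is in category G): it is in category A.
By R23 (it meets criterion K, it carries flag Z, it is in category A): it is in state M.
By R26 (it is in state M, it carries flag Z): it is in category D1.

Yes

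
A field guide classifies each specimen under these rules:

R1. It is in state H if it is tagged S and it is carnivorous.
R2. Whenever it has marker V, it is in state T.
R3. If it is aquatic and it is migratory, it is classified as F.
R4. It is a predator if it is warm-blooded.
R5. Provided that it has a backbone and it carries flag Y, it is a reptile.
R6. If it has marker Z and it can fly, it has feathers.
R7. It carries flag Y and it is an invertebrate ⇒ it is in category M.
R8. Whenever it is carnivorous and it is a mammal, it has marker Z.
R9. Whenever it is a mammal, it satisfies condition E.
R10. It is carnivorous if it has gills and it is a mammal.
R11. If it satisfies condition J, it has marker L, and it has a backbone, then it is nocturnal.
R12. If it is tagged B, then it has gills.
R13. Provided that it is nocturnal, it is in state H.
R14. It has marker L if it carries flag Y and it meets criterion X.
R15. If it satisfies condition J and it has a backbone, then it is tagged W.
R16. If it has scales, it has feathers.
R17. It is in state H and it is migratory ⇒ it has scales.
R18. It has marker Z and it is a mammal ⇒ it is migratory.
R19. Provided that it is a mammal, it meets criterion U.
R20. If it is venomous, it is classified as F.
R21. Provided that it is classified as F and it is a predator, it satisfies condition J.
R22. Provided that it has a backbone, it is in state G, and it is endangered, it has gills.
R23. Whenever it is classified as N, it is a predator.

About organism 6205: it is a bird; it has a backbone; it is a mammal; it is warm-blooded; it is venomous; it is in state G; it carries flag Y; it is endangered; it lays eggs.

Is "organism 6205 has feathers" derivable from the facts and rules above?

No

Forward chaining from the given facts derives: is a predator, is a reptile, satisfies condition E, meets criterion U, is classified as F, satisfies condition J, has gills, is carnivorous, is tagged W, has marker Z, is migratory.
Rules concluding "it has feathers": R6 needs "it can fly"; R16 needs "it has scales" — none of these are established.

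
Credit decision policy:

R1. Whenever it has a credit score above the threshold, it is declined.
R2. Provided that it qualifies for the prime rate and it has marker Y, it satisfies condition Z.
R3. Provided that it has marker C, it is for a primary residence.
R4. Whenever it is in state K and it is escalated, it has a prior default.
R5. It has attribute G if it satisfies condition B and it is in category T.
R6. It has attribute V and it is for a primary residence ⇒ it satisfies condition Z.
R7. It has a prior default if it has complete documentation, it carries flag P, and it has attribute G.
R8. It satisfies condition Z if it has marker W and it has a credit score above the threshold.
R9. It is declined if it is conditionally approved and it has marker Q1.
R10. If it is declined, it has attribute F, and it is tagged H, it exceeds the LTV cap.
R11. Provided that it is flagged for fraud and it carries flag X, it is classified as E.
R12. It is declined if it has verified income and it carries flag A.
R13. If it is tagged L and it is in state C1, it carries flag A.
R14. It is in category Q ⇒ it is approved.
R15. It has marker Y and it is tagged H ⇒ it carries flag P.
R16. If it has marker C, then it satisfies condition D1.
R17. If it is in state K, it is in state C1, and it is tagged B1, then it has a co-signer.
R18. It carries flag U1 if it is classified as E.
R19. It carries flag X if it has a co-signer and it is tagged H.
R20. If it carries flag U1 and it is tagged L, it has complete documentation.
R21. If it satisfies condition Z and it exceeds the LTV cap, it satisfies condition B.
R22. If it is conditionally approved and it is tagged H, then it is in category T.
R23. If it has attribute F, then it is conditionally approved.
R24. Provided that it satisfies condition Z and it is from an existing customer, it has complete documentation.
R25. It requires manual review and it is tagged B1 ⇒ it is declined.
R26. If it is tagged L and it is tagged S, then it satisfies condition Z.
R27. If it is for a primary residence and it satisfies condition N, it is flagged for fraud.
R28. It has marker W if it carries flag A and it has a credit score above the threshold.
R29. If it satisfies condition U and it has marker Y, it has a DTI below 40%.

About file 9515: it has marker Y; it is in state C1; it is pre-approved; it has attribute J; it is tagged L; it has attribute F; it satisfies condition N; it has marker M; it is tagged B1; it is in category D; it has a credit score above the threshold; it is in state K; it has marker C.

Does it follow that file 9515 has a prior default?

No

Forward chaining from the given facts derives: is declined, is for a primary residence, carries flag A, satisfies condition D1, has a co-signer, is conditionally approved, is flagged for fraud, has marker W, satisfies condition Z.
Rules concluding "it has a prior default": R4 needs "it is escalated"; R7 needs "it has complete documentation" — none of these are established.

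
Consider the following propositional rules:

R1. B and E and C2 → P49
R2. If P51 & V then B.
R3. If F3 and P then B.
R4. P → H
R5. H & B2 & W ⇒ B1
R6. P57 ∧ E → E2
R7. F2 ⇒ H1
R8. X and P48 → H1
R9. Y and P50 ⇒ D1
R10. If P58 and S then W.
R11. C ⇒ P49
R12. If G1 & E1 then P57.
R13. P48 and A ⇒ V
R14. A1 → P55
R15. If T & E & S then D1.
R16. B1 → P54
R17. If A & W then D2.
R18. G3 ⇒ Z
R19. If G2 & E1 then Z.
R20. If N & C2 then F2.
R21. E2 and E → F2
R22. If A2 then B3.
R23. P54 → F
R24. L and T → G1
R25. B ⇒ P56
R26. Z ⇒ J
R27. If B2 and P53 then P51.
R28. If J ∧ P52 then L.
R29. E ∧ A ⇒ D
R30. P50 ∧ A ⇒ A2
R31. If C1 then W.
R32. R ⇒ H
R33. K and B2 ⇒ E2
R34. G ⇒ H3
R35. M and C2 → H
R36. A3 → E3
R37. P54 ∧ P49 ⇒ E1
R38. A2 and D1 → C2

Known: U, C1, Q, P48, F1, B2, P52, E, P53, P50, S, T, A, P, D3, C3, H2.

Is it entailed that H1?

No

Forward chaining from the given facts derives: H, V, D1, P51, D, A2, W, C2, B, B1, P54, D2, B3, F, P56, P49, E1.
Rules concluding H1: R7 needs F2; R8 needs X — none of these are established.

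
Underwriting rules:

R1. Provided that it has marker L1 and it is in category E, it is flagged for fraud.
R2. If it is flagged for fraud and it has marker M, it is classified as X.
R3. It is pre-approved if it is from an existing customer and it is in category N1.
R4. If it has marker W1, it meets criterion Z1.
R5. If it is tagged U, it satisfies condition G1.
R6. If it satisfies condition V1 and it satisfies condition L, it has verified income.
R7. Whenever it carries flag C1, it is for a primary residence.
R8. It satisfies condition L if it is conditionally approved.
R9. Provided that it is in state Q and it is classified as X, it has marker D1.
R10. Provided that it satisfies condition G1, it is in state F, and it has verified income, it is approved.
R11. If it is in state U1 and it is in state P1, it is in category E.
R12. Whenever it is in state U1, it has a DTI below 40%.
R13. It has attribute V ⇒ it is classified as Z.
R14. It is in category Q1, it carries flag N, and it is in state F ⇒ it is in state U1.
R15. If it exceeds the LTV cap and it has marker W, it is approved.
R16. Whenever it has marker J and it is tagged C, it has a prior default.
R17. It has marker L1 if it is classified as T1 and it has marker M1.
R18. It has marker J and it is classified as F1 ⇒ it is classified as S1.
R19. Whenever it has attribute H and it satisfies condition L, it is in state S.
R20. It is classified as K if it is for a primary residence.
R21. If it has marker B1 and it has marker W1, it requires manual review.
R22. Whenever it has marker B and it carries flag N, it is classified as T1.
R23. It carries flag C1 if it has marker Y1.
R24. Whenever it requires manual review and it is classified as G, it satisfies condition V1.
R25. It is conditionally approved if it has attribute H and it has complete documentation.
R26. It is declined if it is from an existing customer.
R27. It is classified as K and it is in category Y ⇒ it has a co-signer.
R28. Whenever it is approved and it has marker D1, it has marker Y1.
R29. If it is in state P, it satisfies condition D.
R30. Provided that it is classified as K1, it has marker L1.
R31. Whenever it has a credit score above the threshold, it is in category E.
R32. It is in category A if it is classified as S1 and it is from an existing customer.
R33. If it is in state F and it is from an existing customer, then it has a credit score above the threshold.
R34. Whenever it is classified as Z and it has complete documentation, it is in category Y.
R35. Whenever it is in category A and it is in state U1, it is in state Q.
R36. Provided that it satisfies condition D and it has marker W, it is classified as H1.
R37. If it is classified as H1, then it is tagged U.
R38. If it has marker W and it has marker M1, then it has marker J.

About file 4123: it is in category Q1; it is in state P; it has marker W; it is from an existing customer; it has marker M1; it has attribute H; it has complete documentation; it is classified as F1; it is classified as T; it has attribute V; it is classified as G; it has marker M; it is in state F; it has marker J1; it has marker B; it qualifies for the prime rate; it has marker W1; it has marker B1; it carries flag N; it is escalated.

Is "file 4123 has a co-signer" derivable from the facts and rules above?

By R13 (it has attribute V): it is classified as Z.
By R14 (it is in category Q1, it carries flag N, it is in state F): it is in state U1.
By R21 (it has marker B1, it has marker W1): it requires manual review.
By R22 (it has marker B, it carries flag N): it is classified as T1.
By R24 (it requires manual review, it is classified as G): it satisfies condition V1.
By R25 (it has attribute H, it has complete documentation): it is conditionally approved.
By R29 (it is in state P): it satisfies condition D.
By R33 (it is in state F, it is from an existing customer): it has a credit score above the threshold.
By R34 (it is classified as Z, it has complete documentation): it is in category Y.
By R36 (it satisfies condition D, it has marker W): it is classified as H1.
By R37 (it is classified as H1): it is tagged U.
By R38 (it has marker W, it has marker M1): it has marker J.
By R5 (it is tagged U): it satisfies condition G1.
By R8 (it is conditionally approved): it satisfies condition L.
By R17 (it is classified as T1, it has marker M1): it has marker L1.
By R18 (it has marker J, it is classified as F1): it is classified as S1.
By R31 (it has a credit score above the threshold): it is in category E.
By R32 (it is classified as S1, it is from an existing customer): it is in category A.
By R35 (it is in category A, it is in state U1): it is in state Q.
By R1 (it has marker L1, it is in category E): it is flagged for fraud.
By R2 (it is flagged for fraud, it has marker M): it is classified as X.
By R6 (it satisfies condition V1, it satisfies condition L): it has verified income.
By R9 (it is in state Q, it is classified as X): it has marker D1.
By R10 (it satisfies condition G1, it is in state F, it has verified income): it is approved.
By R28 (it is approved, it has marker D1): it has marker Y1.
By R23 (it has marker Y1): it carries flag C1.
By R7 (it carries flag C1): it is for a primary residence.
By R20 (it is for a primary residence): it is classified as K.
By R27 (it is classified as K, it is in category Y): it has a co-signer.

Yes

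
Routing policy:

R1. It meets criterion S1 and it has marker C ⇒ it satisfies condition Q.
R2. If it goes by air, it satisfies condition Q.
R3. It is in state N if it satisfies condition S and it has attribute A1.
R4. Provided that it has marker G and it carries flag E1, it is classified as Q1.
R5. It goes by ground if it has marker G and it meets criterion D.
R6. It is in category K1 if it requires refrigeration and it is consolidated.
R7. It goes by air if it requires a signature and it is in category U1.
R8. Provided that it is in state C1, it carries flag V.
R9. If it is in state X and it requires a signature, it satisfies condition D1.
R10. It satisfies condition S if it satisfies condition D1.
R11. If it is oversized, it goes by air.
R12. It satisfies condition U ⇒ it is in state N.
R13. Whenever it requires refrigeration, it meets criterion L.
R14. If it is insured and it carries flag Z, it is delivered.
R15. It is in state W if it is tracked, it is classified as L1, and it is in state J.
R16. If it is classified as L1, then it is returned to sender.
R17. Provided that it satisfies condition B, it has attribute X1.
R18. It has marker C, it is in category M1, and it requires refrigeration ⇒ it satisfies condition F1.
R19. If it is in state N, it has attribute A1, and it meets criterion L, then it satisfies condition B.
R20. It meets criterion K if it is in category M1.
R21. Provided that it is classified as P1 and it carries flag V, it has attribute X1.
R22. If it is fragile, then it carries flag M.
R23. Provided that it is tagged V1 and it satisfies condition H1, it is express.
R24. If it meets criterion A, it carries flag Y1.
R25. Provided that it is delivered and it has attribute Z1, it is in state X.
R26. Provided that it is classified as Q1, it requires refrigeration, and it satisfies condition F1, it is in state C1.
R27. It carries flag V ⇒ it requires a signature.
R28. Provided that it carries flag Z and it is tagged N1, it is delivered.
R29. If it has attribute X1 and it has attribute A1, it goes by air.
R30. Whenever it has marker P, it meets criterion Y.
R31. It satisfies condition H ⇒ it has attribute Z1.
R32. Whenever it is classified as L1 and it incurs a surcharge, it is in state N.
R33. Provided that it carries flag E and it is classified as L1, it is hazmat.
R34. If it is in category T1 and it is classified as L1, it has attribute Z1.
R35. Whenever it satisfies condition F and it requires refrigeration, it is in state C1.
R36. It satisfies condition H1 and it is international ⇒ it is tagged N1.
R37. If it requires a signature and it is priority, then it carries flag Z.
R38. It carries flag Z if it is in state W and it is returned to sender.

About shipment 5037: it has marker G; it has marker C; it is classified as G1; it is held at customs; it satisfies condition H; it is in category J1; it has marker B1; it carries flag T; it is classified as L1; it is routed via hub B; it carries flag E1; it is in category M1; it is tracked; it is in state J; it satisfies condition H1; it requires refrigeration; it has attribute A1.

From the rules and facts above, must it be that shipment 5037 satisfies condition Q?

Forward chaining from the given facts derives: is classified as Q1, meets criterion L, is in state W, is returned to sender, satisfies condition F1, meets criterion K, is in state C1, has attribute Z1, carries flag Z, carries flag V, requires a signature.
Rules concluding "it satisfies condition Q": R1 needs "it meets criterion S1"; R2 needs "it goes by air" — none of these are established.

No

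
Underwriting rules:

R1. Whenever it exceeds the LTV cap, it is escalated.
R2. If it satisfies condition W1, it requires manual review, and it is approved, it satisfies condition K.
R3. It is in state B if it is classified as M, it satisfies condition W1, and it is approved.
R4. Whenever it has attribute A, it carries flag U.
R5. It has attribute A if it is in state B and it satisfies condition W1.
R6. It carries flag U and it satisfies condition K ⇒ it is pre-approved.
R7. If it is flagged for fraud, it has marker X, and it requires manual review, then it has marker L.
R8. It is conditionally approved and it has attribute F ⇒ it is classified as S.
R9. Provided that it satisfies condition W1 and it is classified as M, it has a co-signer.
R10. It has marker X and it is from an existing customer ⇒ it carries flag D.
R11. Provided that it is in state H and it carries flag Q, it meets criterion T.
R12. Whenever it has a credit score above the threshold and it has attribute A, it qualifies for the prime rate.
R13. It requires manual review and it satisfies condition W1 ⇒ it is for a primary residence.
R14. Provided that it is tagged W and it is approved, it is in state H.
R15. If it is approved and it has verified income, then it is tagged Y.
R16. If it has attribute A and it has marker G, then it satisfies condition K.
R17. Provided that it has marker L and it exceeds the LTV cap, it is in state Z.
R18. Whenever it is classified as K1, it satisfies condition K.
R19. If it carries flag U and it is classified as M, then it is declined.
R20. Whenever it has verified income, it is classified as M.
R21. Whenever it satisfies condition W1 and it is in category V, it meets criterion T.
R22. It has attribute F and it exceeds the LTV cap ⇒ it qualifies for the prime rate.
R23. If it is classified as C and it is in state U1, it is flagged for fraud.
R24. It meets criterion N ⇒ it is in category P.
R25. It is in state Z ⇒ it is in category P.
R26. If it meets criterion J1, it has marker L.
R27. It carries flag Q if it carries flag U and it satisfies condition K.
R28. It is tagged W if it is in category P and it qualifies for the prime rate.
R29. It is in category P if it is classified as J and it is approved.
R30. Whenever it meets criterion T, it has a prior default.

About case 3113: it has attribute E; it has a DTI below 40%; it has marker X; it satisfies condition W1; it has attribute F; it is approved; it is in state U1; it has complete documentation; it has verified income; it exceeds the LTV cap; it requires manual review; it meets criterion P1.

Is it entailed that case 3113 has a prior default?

No

Forward chaining from the given facts derives: is escalated, satisfies condition K, is for a primary residence, is tagged Y, is classified as M, qualifies for the prime rate, is in state B, has attribute A, has a co-signer, carries flag U, is pre-approved, is declined, carries flag Q.
The only rule concluding "it has a prior default" is R30, which needs "it meets criterion T"; that is never established.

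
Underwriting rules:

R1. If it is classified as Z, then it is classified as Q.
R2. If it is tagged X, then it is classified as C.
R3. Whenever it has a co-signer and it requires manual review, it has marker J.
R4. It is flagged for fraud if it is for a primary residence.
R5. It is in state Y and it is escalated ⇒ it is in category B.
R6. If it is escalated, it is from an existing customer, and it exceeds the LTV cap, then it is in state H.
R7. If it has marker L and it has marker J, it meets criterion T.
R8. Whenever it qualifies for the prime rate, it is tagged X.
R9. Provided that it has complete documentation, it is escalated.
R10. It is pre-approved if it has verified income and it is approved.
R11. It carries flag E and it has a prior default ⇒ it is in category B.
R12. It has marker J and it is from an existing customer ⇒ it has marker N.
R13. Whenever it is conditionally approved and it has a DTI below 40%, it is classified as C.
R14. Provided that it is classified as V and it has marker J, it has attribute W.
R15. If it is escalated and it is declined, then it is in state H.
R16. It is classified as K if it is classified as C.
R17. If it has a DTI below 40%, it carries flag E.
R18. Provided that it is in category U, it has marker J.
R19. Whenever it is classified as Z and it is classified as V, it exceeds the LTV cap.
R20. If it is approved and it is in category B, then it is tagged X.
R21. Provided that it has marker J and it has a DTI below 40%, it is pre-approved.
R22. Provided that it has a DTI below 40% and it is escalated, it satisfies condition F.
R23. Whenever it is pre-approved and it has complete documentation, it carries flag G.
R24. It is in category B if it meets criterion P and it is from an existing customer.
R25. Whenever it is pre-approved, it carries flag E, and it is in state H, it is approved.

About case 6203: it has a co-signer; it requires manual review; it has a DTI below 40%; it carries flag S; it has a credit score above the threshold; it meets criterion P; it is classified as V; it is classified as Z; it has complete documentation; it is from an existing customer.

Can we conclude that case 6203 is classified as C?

By R3 (it has a co-signer, it requires manual review): it has marker J.
By R9 (it has complete documentation): it is escalated.
By R17 (it has a DTI below 40%): it carries flag E.
By R19 (it is classified as Z, it is classified as V): it exceeds the LTV cap.
By R21 (it has marker J, it has a DTI below 40%): it is pre-approved.
By R24 (it meets criterion P, it is from an existing customer): it is in category B.
By R6 (it is escalated, it is from an existing customer, it exceeds the LTV cap): it is in state H.
By R25 (it is pre-approved, it carries flag E, it is in state H): it is approved.
By R20 (it is approved, it is in category B): it is tagged X.
By R2 (it is tagged X): it is classified as C.

Yes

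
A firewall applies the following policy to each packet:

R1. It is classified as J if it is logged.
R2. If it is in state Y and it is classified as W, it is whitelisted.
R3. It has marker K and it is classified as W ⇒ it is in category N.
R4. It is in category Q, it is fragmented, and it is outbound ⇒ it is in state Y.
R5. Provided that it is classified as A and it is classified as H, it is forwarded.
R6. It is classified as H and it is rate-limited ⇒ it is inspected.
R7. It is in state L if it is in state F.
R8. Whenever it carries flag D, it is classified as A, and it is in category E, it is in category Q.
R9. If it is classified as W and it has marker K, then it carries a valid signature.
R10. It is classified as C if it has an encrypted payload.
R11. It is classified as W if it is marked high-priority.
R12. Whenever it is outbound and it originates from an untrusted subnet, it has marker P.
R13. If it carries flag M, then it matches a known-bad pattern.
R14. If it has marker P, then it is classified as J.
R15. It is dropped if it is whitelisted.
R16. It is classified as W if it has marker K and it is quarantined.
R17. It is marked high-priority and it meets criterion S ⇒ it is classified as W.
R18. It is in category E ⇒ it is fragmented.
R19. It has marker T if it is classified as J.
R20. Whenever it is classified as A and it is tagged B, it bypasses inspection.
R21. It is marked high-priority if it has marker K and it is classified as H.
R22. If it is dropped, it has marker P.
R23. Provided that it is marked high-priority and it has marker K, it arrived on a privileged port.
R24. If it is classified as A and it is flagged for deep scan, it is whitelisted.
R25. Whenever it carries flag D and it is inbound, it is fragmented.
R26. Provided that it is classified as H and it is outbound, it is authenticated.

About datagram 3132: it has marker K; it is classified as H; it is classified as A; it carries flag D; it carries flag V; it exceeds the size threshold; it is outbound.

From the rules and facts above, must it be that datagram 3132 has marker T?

Forward chaining from the given facts derives: is forwarded, is marked high-priority, arrived on a privileged port, is authenticated, is classified as W, is in category N, carries a valid signature.
The only rule concluding "it has marker T" is R19, which needs "it is classified as J"; that is never established.

No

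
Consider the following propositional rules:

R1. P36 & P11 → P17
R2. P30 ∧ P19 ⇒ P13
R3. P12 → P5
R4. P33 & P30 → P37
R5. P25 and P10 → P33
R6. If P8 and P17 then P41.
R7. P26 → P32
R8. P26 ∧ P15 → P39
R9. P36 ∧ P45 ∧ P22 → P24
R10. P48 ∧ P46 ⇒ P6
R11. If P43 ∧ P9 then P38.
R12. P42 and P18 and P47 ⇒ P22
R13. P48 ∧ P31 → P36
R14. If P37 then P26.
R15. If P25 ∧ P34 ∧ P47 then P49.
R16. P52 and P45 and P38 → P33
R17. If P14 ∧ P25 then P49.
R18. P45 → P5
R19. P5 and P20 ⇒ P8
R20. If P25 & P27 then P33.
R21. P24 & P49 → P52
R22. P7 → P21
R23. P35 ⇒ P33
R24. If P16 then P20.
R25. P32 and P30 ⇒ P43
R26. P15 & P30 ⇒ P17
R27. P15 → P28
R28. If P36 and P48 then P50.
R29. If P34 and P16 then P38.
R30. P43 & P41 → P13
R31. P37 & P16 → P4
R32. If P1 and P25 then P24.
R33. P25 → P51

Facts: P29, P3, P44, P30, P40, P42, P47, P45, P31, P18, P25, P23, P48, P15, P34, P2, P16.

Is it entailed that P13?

Yes

P22  (by R12: P42, P18, P47)
P36  (by R13: P48, P31)
P49  (by R15: P25, P34, P47)
P5  (by R18: P45)
P20  (by R24: P16)
P17  (by R26: P15, P30)
P38  (by R29: P34, P16)
P24  (by R9: P36, P45, P22)
P8  (by R19: P5, P20)
P52  (by R21: P24, P49)
P41  (by R6: P8, P17)
P33  (by R16: P52, P45, P38)
P37  (by R4: P33, P30)
P26  (by R14: P37)
P32  (by R7: P26)
P43  (by R25: P32, P30)
P13  (by R30: P43, P41)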